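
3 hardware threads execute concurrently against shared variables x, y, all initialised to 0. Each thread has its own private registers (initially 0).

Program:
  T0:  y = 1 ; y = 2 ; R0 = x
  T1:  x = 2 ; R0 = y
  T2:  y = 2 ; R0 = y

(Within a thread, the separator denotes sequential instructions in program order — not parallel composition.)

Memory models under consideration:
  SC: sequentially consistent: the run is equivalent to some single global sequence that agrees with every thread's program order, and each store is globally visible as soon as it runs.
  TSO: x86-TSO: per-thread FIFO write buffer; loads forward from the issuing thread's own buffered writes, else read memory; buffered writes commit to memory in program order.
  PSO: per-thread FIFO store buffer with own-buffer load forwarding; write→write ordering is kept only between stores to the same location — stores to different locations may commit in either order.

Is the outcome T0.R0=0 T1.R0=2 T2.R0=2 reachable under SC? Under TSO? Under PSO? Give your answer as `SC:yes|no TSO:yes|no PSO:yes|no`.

outcome vector order: (T0.R0,T1.R0,T2.R0)
SC: 8 outcomes — {0/2/1, 0/2/2, 2/0/1, 2/0/2, 2/1/1, 2/1/2, 2/2/1, 2/2/2}
TSO: 12 outcomes — {0/0/1, 0/0/2, 0/1/1, 0/1/2, 0/2/1, 0/2/2, 2/0/1, 2/0/2, 2/1/1, 2/1/2, 2/2/1, 2/2/2}
PSO: 12 outcomes — {0/0/1, 0/0/2, 0/1/1, 0/1/2, 0/2/1, 0/2/2, 2/0/1, 2/0/2, 2/1/1, 2/1/2, 2/2/1, 2/2/2}
target 0/2/2 ∈ {SC,TSO,PSO}

SC:yes TSO:yes PSO:yes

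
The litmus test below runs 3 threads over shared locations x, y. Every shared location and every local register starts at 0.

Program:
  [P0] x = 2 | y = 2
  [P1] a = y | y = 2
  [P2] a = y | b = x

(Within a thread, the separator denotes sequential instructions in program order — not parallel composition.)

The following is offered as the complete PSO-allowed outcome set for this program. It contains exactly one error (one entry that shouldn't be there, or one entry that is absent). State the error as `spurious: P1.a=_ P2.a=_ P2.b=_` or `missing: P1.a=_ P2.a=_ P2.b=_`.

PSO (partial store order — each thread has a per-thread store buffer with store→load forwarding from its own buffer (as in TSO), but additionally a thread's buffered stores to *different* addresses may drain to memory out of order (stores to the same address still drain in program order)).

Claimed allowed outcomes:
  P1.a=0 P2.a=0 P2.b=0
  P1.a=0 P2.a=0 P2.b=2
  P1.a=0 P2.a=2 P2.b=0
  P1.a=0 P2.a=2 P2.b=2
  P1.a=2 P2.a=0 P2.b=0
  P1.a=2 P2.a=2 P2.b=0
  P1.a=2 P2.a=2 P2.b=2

missing: P1.a=2 P2.a=0 P2.b=2

outcome vector order: (P1.a,P2.a,P2.b)
PSO: 8 outcomes — {000, 002, 020, 022, 200, 202, 220, 222}
PSO∖claimed = {202}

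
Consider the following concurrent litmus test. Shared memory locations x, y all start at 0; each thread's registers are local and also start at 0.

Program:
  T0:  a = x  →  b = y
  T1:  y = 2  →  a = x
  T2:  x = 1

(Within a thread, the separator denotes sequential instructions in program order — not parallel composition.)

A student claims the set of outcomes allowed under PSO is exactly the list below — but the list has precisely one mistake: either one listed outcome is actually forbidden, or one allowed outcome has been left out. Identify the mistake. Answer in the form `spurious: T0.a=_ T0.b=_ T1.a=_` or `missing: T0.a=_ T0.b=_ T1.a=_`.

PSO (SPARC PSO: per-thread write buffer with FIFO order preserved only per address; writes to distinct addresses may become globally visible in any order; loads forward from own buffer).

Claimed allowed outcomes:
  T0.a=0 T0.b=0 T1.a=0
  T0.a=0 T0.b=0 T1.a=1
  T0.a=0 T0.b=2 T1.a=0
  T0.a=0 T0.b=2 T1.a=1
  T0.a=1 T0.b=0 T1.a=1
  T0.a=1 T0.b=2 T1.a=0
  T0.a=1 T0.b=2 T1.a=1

missing: T0.a=1 T0.b=0 T1.a=0

outcome vector order: (T0.a,T0.b,T1.a)
PSO (8): 000, 001, 020, 021, 100, 101, 120, 121
PSO∖claimed = {100}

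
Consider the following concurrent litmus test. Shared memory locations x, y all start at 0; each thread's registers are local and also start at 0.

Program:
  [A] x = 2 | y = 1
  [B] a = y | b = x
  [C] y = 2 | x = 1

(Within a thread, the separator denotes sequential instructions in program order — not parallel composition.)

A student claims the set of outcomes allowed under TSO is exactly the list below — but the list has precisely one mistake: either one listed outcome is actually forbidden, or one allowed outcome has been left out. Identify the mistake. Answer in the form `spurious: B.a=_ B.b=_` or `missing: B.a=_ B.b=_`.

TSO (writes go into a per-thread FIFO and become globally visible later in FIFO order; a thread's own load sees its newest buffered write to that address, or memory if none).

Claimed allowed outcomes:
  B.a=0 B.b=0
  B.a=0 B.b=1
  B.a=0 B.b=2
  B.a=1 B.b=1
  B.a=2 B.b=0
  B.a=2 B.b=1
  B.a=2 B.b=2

missing: B.a=1 B.b=2

outcome vector order: (B.a,B.b)
TSO: 8 outcomes — {00; 01; 02; 11; 12; 20; 21; 22}
TSO∖claimed = {12}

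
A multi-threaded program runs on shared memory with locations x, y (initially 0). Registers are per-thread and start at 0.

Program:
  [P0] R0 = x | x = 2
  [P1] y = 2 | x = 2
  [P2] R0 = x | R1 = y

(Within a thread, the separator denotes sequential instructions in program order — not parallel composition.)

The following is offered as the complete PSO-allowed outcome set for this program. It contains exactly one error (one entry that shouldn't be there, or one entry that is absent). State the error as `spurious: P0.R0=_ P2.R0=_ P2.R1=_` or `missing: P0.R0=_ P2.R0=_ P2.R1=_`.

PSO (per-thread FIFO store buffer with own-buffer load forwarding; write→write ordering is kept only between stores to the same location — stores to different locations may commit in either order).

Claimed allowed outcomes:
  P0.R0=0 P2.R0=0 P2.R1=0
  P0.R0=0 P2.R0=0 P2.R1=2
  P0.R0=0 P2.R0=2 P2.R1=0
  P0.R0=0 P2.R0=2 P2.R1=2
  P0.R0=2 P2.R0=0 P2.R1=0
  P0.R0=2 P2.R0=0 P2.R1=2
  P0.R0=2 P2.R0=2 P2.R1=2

missing: P0.R0=2 P2.R0=2 P2.R1=0

outcome vector order: (P0.R0,P2.R0,P2.R1)
PSO (8): (0,0,0) (0,0,2) (0,2,0) (0,2,2) (2,0,0) (2,0,2) (2,2,0) (2,2,2)
PSO∖claimed = {(2,2,0)}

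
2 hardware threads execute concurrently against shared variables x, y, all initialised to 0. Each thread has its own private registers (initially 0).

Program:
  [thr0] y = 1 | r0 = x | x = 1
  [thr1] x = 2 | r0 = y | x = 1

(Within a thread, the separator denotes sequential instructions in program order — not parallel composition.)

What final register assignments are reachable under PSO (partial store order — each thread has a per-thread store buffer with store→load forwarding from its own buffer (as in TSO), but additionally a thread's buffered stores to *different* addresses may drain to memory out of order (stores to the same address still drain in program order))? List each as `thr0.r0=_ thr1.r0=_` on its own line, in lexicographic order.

thr0.r0=0 thr1.r0=0
thr0.r0=0 thr1.r0=1
thr0.r0=1 thr1.r0=0
thr0.r0=1 thr1.r0=1
thr0.r0=2 thr1.r0=0
thr0.r0=2 thr1.r0=1

outcome vector order: (thr0.r0,thr1.r0)
|PSO outcomes| = 6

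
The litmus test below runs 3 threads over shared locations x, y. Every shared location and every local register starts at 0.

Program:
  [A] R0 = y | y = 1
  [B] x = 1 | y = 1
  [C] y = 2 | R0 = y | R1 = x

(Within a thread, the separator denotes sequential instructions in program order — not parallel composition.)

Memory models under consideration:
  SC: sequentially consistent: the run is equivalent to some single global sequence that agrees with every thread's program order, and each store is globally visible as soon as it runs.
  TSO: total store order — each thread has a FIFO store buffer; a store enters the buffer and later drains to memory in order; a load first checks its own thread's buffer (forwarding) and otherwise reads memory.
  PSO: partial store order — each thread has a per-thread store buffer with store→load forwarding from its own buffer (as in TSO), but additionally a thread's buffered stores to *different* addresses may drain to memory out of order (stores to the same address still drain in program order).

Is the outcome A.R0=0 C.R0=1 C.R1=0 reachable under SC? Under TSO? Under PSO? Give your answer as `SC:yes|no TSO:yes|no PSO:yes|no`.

outcome vector order: (A.R0,C.R0,C.R1)
[SC] allowed = {(0,1,0), (0,1,1), (0,2,0), (0,2,1), (1,1,1), (1,2,0), (1,2,1), (2,1,0), (2,1,1), (2,2,0), (2,2,1)}
[TSO] allowed = {(0,1,0), (0,1,1), (0,2,0), (0,2,1), (1,1,1), (1,2,0), (1,2,1), (2,1,0), (2,1,1), (2,2,0), (2,2,1)}
[PSO] allowed = {(0,1,0), (0,1,1), (0,2,0), (0,2,1), (1,1,0), (1,1,1), (1,2,0), (1,2,1), (2,1,0), (2,1,1), (2,2,0), (2,2,1)}
target (0,1,0) ∈ {SC,TSO,PSO}

SC:yes TSO:yes PSO:yes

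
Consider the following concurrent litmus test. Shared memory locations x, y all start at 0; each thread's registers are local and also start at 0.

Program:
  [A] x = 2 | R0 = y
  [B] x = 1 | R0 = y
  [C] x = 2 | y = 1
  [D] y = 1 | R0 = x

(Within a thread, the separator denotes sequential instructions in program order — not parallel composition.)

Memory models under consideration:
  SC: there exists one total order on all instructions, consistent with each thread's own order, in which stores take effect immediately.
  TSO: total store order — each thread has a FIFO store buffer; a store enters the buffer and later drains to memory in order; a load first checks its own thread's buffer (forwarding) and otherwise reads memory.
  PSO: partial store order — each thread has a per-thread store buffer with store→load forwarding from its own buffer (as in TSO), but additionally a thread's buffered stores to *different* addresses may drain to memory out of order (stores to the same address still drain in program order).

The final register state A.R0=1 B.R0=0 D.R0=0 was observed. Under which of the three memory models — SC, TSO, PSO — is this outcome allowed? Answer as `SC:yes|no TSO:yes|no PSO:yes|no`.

outcome vector order: (A.R0,B.R0,D.R0)
[SC] allowed = {(0,0,1); (0,0,2); (0,1,1); (0,1,2); (1,0,1); (1,0,2); (1,1,0); (1,1,1); (1,1,2)}
[TSO] allowed = {(0,0,0); (0,0,1); (0,0,2); (0,1,0); (0,1,1); (0,1,2); (1,0,0); (1,0,1); (1,0,2); (1,1,0); (1,1,1); (1,1,2)}
[PSO] allowed = {(0,0,0); (0,0,1); (0,0,2); (0,1,0); (0,1,1); (0,1,2); (1,0,0); (1,0,1); (1,0,2); (1,1,0); (1,1,1); (1,1,2)}
target (1,0,0) ∈ {TSO,PSO}

SC:no TSO:yes PSO:yes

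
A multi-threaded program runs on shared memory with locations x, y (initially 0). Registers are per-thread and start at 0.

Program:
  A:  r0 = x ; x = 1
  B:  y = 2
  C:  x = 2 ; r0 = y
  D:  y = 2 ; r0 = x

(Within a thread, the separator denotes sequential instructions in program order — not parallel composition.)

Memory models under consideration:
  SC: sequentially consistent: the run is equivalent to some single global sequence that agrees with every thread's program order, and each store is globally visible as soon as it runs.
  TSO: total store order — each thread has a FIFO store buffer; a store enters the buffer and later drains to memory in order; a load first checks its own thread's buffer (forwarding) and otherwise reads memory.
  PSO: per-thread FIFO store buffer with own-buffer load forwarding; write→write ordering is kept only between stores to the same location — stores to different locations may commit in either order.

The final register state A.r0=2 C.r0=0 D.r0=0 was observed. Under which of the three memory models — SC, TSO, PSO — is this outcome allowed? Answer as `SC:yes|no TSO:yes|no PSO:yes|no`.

outcome vector order: (A.r0,C.r0,D.r0)
SC: 10 outcomes — {(0,0,1) (0,0,2) (0,2,0) (0,2,1) (0,2,2) (2,0,1) (2,0,2) (2,2,0) (2,2,1) (2,2,2)}
TSO: 12 outcomes — {(0,0,0) (0,0,1) (0,0,2) (0,2,0) (0,2,1) (0,2,2) (2,0,0) (2,0,1) (2,0,2) (2,2,0) (2,2,1) (2,2,2)}
PSO: 12 outcomes — {(0,0,0) (0,0,1) (0,0,2) (0,2,0) (0,2,1) (0,2,2) (2,0,0) (2,0,1) (2,0,2) (2,2,0) (2,2,1) (2,2,2)}
target (2,0,0) ∈ {TSO,PSO}

SC:no TSO:yes PSO:yes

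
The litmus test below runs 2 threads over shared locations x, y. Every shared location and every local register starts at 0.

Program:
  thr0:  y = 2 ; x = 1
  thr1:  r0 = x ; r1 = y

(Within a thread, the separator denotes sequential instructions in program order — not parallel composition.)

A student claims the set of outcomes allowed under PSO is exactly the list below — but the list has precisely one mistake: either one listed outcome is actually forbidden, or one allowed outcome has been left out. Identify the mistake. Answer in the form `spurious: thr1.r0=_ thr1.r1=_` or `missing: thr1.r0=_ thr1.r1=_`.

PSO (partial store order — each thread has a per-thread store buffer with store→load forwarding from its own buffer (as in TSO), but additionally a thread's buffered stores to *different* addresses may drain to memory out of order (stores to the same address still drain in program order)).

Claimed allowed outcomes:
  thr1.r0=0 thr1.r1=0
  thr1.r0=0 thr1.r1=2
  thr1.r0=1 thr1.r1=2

outcome vector order: (thr1.r0,thr1.r1)
PSO: 4 outcomes — {00, 02, 10, 12}
PSO∖claimed = {10}

missing: thr1.r0=1 thr1.r1=0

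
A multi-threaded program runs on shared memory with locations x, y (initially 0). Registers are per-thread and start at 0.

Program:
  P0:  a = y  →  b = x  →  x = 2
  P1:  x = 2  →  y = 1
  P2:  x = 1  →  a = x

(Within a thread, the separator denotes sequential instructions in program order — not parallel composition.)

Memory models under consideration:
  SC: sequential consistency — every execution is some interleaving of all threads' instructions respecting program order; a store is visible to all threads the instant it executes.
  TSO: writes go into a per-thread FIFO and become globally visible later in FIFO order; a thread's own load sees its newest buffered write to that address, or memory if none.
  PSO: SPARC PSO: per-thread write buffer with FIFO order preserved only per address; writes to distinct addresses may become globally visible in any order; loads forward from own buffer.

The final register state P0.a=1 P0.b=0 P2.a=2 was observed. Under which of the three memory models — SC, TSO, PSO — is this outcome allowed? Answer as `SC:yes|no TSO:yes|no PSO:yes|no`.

outcome vector order: (P0.a,P0.b,P2.a)
under SC → (0,0,1), (0,0,2), (0,1,1), (0,1,2), (0,2,1), (0,2,2), (1,1,1), (1,1,2), (1,2,1), (1,2,2)
under TSO → (0,0,1), (0,0,2), (0,1,1), (0,1,2), (0,2,1), (0,2,2), (1,1,1), (1,1,2), (1,2,1), (1,2,2)
under PSO → (0,0,1), (0,0,2), (0,1,1), (0,1,2), (0,2,1), (0,2,2), (1,0,1), (1,0,2), (1,1,1), (1,1,2), (1,2,1), (1,2,2)
target (1,0,2) ∈ {PSO}

SC:no TSO:no PSO:yes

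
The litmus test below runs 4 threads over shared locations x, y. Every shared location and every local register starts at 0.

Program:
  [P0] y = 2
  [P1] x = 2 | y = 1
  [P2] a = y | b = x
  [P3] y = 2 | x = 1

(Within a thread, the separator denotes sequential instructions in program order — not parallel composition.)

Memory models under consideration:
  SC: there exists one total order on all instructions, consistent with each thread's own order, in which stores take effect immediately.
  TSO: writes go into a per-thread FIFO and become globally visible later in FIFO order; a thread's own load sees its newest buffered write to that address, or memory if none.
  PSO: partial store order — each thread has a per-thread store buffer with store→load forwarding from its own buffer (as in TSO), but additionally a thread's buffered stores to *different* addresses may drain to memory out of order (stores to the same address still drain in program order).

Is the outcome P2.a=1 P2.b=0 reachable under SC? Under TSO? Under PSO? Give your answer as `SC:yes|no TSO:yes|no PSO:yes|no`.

SC:no TSO:no PSO:yes

outcome vector order: (P2.a,P2.b)
under SC → 0/0 0/1 0/2 1/1 1/2 2/0 2/1 2/2
under TSO → 0/0 0/1 0/2 1/1 1/2 2/0 2/1 2/2
under PSO → 0/0 0/1 0/2 1/0 1/1 1/2 2/0 2/1 2/2
target 1/0 ∈ {PSO}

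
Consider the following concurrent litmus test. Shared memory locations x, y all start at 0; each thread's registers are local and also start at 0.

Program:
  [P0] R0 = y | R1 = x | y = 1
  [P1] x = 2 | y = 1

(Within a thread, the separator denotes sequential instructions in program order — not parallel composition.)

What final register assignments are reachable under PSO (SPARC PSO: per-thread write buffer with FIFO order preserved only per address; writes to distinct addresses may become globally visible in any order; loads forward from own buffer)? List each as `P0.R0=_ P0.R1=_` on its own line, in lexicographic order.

P0.R0=0 P0.R1=0
P0.R0=0 P0.R1=2
P0.R0=1 P0.R1=0
P0.R0=1 P0.R1=2

outcome vector order: (P0.R0,P0.R1)
|PSO outcomes| = 4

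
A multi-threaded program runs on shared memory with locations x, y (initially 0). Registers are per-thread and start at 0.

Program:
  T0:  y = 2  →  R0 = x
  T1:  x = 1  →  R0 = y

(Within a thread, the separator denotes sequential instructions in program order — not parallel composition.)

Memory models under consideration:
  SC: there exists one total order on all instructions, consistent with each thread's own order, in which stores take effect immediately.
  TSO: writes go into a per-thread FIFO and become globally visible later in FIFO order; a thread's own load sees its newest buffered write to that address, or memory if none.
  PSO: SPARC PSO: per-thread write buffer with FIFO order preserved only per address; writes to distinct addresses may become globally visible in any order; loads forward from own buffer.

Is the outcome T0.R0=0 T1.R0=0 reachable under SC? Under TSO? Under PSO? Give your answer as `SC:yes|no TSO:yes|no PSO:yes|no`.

outcome vector order: (T0.R0,T1.R0)
[SC] allowed = {<0 2>; <1 0>; <1 2>}
[TSO] allowed = {<0 0>; <0 2>; <1 0>; <1 2>}
[PSO] allowed = {<0 0>; <0 2>; <1 0>; <1 2>}
target <0 0> ∈ {TSO,PSO}

SC:no TSO:yes PSO:yes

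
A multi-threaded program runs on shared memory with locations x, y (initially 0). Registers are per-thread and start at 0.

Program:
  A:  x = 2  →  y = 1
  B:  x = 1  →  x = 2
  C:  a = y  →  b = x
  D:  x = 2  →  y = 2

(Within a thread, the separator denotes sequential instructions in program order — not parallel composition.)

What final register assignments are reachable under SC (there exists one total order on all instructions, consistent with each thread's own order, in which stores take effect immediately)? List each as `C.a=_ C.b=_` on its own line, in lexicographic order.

outcome vector order: (C.a,C.b)
|SC outcomes| = 7

C.a=0 C.b=0
C.a=0 C.b=1
C.a=0 C.b=2
C.a=1 C.b=1
C.a=1 C.b=2
C.a=2 C.b=1
C.a=2 C.b=2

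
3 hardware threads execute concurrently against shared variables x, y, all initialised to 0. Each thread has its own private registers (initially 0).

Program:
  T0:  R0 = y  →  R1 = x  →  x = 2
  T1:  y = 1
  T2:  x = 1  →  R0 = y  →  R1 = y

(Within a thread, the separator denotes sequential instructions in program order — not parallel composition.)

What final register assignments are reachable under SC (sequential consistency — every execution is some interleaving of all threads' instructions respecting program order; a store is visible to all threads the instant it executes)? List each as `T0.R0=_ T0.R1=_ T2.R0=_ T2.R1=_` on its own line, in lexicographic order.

outcome vector order: (T0.R0,T0.R1,T2.R0,T2.R1)
|SC outcomes| = 10

T0.R0=0 T0.R1=0 T2.R0=0 T2.R1=0
T0.R0=0 T0.R1=0 T2.R0=0 T2.R1=1
T0.R0=0 T0.R1=0 T2.R0=1 T2.R1=1
T0.R0=0 T0.R1=1 T2.R0=0 T2.R1=0
T0.R0=0 T0.R1=1 T2.R0=0 T2.R1=1
T0.R0=0 T0.R1=1 T2.R0=1 T2.R1=1
T0.R0=1 T0.R1=0 T2.R0=1 T2.R1=1
T0.R0=1 T0.R1=1 T2.R0=0 T2.R1=0
T0.R0=1 T0.R1=1 T2.R0=0 T2.R1=1
T0.R0=1 T0.R1=1 T2.R0=1 T2.R1=1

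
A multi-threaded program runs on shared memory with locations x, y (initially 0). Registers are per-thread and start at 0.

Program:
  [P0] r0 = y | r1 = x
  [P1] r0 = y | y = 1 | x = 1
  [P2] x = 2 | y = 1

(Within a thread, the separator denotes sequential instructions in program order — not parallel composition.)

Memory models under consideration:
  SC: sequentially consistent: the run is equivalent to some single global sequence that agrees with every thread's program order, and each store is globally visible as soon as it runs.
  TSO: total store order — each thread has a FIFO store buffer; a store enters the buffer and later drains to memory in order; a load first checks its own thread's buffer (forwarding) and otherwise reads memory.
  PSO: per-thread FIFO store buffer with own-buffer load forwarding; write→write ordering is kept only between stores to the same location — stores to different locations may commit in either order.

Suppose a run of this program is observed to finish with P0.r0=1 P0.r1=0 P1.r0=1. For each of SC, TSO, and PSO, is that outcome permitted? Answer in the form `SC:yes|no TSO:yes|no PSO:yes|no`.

outcome vector order: (P0.r0,P0.r1,P1.r0)
under SC → 000 001 010 011 020 021 100 110 111 120 121
under TSO → 000 001 010 011 020 021 100 110 111 120 121
under PSO → 000 001 010 011 020 021 100 101 110 111 120 121
target 101 ∈ {PSO}

SC:no TSO:no PSO:yes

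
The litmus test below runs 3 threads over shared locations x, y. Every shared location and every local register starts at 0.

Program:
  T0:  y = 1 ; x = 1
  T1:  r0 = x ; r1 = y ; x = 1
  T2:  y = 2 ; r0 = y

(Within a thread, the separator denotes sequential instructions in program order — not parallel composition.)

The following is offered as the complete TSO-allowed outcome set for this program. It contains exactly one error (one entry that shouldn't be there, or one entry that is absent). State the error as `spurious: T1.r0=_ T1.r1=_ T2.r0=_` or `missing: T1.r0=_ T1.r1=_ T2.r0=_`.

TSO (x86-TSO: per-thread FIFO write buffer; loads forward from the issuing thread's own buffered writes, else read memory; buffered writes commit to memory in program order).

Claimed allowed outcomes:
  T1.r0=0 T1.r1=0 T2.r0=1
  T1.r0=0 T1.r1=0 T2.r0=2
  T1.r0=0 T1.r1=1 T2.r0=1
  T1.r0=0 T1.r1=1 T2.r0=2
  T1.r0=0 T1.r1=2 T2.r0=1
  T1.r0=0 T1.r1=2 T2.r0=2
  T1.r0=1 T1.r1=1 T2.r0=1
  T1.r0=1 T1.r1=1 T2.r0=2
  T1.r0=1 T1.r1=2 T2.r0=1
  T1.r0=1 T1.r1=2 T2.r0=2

outcome vector order: (T1.r0,T1.r1,T2.r0)
TSO: 9 outcomes — {<0 0 1>; <0 0 2>; <0 1 1>; <0 1 2>; <0 2 1>; <0 2 2>; <1 1 1>; <1 1 2>; <1 2 2>}
claimed∖TSO = {<1 2 1>}

spurious: T1.r0=1 T1.r1=2 T2.r0=1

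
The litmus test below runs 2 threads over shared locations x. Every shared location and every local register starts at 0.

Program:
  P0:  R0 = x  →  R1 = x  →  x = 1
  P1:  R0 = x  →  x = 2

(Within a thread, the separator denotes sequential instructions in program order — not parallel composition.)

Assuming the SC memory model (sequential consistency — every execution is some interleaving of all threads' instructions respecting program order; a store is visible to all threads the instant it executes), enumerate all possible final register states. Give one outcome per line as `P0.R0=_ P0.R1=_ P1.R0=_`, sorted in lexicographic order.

P0.R0=0 P0.R1=0 P1.R0=0
P0.R0=0 P0.R1=0 P1.R0=1
P0.R0=0 P0.R1=2 P1.R0=0
P0.R0=2 P0.R1=2 P1.R0=0

outcome vector order: (P0.R0,P0.R1,P1.R0)
|SC outcomes| = 4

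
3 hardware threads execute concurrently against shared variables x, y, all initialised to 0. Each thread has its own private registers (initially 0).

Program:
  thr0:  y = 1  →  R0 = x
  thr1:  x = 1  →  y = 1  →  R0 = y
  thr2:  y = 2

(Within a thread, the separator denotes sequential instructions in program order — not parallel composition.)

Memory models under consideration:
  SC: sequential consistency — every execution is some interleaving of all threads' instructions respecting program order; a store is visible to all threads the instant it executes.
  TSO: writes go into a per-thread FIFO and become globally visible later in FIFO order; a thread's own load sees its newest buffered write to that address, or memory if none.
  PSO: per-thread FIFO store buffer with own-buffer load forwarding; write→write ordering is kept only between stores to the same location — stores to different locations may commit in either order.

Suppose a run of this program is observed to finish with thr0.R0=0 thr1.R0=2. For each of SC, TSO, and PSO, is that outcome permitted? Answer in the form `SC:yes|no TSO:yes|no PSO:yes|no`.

outcome vector order: (thr0.R0,thr1.R0)
[SC] allowed = {01, 02, 11, 12}
[TSO] allowed = {01, 02, 11, 12}
[PSO] allowed = {01, 02, 11, 12}
target 02 ∈ {SC,TSO,PSO}

SC:yes TSO:yes PSO:yes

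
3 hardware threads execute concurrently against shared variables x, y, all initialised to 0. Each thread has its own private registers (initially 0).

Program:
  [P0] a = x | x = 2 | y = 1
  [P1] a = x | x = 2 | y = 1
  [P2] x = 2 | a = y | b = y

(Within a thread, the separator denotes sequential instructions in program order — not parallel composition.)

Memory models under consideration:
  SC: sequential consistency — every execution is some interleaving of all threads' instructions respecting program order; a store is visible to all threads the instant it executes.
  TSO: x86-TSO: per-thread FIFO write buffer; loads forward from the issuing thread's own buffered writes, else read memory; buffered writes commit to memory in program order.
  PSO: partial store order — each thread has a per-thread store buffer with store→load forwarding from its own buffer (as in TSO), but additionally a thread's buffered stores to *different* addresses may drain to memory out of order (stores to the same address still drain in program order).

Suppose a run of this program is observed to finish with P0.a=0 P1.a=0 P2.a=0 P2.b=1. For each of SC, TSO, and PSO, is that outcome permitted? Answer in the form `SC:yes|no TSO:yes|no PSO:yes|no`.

SC:yes TSO:yes PSO:yes

outcome vector order: (P0.a,P1.a,P2.a,P2.b)
SC (12): <0 0 0 0> <0 0 0 1> <0 0 1 1> <0 2 0 0> <0 2 0 1> <0 2 1 1> <2 0 0 0> <2 0 0 1> <2 0 1 1> <2 2 0 0> <2 2 0 1> <2 2 1 1>
TSO (12): <0 0 0 0> <0 0 0 1> <0 0 1 1> <0 2 0 0> <0 2 0 1> <0 2 1 1> <2 0 0 0> <2 0 0 1> <2 0 1 1> <2 2 0 0> <2 2 0 1> <2 2 1 1>
PSO (12): <0 0 0 0> <0 0 0 1> <0 0 1 1> <0 2 0 0> <0 2 0 1> <0 2 1 1> <2 0 0 0> <2 0 0 1> <2 0 1 1> <2 2 0 0> <2 2 0 1> <2 2 1 1>
target <0 0 0 1> ∈ {SC,TSO,PSO}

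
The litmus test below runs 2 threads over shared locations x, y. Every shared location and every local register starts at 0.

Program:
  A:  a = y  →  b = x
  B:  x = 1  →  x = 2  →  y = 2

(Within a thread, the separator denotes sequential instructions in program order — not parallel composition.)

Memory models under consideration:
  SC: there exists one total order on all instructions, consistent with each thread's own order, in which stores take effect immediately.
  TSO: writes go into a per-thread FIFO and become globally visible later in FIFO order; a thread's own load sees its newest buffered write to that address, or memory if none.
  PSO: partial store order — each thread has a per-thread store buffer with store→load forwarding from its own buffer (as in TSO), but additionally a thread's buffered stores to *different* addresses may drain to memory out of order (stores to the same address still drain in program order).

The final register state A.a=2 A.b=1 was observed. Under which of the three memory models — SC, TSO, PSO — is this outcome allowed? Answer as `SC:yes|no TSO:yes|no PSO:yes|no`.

outcome vector order: (A.a,A.b)
SC (4): 00, 01, 02, 22
TSO (4): 00, 01, 02, 22
PSO (6): 00, 01, 02, 20, 21, 22
target 21 ∈ {PSO}

SC:no TSO:no PSO:yes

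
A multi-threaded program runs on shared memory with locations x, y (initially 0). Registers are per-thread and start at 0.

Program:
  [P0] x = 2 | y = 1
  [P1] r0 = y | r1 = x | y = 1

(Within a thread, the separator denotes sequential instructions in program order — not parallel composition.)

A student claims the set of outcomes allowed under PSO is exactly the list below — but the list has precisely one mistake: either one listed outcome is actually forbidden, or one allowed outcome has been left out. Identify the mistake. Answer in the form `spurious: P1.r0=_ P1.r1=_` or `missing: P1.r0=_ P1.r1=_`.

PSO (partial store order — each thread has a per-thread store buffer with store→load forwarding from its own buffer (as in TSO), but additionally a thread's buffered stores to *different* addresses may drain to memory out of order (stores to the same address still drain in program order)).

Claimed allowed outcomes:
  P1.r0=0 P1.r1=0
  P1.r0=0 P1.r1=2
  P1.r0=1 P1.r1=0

missing: P1.r0=1 P1.r1=2

outcome vector order: (P1.r0,P1.r1)
PSO (4): 0/0; 0/2; 1/0; 1/2
PSO∖claimed = {1/2}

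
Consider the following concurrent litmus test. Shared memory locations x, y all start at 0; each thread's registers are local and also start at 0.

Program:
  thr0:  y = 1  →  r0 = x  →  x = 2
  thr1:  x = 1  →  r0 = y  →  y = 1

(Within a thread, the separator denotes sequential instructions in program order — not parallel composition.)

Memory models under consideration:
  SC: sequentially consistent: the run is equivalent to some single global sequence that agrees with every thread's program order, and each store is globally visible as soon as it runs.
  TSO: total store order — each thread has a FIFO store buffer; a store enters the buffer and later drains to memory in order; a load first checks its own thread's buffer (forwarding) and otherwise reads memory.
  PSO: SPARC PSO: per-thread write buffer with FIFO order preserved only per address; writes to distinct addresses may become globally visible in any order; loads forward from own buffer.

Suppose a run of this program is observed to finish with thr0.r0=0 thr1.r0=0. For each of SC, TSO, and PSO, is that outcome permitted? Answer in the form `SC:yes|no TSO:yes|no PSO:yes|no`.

SC:no TSO:yes PSO:yes

outcome vector order: (thr0.r0,thr1.r0)
SC: 3 outcomes — {(0,1), (1,0), (1,1)}
TSO: 4 outcomes — {(0,0), (0,1), (1,0), (1,1)}
PSO: 4 outcomes — {(0,0), (0,1), (1,0), (1,1)}
target (0,0) ∈ {TSO,PSO}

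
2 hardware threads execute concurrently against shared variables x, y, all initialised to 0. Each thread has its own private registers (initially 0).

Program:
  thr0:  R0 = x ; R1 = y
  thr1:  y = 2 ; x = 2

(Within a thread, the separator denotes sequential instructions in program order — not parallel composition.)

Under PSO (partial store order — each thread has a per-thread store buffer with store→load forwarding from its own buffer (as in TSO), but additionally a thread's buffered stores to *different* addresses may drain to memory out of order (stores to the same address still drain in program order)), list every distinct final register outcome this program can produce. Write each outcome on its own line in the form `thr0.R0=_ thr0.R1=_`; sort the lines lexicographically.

thr0.R0=0 thr0.R1=0
thr0.R0=0 thr0.R1=2
thr0.R0=2 thr0.R1=0
thr0.R0=2 thr0.R1=2

outcome vector order: (thr0.R0,thr0.R1)
|PSO outcomes| = 4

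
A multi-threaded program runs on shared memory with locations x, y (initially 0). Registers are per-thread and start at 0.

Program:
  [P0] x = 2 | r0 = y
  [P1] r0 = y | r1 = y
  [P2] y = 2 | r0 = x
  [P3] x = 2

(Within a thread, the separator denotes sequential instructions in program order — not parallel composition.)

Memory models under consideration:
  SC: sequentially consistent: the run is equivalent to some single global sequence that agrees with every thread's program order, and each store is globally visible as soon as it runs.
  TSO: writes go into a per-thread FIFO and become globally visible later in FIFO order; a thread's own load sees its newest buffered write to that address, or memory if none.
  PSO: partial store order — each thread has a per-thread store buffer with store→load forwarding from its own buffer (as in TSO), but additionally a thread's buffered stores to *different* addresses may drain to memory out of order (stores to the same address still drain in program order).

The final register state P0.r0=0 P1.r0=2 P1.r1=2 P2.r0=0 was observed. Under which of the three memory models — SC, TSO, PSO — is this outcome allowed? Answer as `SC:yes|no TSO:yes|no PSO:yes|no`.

outcome vector order: (P0.r0,P1.r0,P1.r1,P2.r0)
[SC] allowed = {(0,0,0,2), (0,0,2,2), (0,2,2,2), (2,0,0,0), (2,0,0,2), (2,0,2,0), (2,0,2,2), (2,2,2,0), (2,2,2,2)}
[TSO] allowed = {(0,0,0,0), (0,0,0,2), (0,0,2,0), (0,0,2,2), (0,2,2,0), (0,2,2,2), (2,0,0,0), (2,0,0,2), (2,0,2,0), (2,0,2,2), (2,2,2,0), (2,2,2,2)}
[PSO] allowed = {(0,0,0,0), (0,0,0,2), (0,0,2,0), (0,0,2,2), (0,2,2,0), (0,2,2,2), (2,0,0,0), (2,0,0,2), (2,0,2,0), (2,0,2,2), (2,2,2,0), (2,2,2,2)}
target (0,2,2,0) ∈ {TSO,PSO}

SC:no TSO:yes PSO:yes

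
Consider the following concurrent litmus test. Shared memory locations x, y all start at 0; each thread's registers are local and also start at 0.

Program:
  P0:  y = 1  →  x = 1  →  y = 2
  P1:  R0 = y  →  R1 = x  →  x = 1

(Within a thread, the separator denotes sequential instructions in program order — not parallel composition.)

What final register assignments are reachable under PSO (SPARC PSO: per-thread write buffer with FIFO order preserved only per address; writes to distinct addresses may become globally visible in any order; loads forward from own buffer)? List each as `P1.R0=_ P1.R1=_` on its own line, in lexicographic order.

outcome vector order: (P1.R0,P1.R1)
|PSO outcomes| = 6

P1.R0=0 P1.R1=0
P1.R0=0 P1.R1=1
P1.R0=1 P1.R1=0
P1.R0=1 P1.R1=1
P1.R0=2 P1.R1=0
P1.R0=2 P1.R1=1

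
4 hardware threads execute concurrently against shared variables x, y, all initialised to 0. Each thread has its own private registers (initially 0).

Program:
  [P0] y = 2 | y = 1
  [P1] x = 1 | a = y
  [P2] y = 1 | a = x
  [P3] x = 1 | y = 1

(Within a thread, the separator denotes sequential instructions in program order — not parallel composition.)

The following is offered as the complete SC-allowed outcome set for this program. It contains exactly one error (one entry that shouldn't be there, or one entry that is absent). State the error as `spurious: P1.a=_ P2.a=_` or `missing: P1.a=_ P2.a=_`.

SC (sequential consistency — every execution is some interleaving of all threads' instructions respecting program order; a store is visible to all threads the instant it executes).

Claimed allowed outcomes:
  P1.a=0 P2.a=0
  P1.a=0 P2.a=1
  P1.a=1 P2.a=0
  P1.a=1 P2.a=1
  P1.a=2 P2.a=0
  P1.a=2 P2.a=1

outcome vector order: (P1.a,P2.a)
under SC → 0/1, 1/0, 1/1, 2/0, 2/1
claimed∖SC = {0/0}

spurious: P1.a=0 P2.a=0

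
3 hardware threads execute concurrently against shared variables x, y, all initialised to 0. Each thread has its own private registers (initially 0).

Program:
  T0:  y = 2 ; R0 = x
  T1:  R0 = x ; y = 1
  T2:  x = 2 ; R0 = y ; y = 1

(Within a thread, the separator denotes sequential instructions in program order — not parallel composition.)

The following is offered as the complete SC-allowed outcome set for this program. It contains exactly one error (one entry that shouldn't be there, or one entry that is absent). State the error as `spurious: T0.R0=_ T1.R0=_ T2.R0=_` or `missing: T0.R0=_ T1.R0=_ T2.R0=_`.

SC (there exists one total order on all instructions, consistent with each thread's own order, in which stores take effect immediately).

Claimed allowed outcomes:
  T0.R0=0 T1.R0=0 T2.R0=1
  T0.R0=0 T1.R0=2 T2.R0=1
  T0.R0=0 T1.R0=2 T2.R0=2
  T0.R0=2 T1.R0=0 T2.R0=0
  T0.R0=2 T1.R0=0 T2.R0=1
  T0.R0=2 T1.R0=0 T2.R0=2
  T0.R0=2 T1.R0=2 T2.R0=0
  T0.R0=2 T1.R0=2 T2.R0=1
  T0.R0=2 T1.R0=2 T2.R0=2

missing: T0.R0=0 T1.R0=0 T2.R0=2

outcome vector order: (T0.R0,T1.R0,T2.R0)
SC: 10 outcomes — {<0 0 1>; <0 0 2>; <0 2 1>; <0 2 2>; <2 0 0>; <2 0 1>; <2 0 2>; <2 2 0>; <2 2 1>; <2 2 2>}
SC∖claimed = {<0 0 2>}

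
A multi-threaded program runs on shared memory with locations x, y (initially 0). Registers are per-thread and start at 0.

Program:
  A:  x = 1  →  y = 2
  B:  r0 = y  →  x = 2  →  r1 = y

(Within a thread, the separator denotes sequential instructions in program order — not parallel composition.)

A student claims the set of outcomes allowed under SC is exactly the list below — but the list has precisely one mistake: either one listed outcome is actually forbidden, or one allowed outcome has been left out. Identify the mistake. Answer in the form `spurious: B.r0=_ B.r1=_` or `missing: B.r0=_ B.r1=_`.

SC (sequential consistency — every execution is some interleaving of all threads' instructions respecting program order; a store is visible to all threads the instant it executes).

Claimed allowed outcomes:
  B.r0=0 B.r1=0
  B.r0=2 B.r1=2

outcome vector order: (B.r0,B.r1)
under SC → 00; 02; 22
SC∖claimed = {02}

missing: B.r0=0 B.r1=2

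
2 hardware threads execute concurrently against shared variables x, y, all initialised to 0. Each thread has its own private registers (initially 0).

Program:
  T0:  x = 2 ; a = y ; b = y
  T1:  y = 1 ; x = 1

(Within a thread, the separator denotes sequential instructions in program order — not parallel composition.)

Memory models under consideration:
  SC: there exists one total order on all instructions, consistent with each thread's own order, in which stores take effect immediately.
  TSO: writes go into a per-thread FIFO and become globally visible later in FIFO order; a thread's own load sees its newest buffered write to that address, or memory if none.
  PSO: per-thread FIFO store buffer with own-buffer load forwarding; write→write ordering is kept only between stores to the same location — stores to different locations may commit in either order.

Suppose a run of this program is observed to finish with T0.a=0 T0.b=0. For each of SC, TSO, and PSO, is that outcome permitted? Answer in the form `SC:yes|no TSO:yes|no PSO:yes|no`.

outcome vector order: (T0.a,T0.b)
SC: 3 outcomes — {(0,0), (0,1), (1,1)}
TSO: 3 outcomes — {(0,0), (0,1), (1,1)}
PSO: 3 outcomes — {(0,0), (0,1), (1,1)}
target (0,0) ∈ {SC,TSO,PSO}

SC:yes TSO:yes PSO:yes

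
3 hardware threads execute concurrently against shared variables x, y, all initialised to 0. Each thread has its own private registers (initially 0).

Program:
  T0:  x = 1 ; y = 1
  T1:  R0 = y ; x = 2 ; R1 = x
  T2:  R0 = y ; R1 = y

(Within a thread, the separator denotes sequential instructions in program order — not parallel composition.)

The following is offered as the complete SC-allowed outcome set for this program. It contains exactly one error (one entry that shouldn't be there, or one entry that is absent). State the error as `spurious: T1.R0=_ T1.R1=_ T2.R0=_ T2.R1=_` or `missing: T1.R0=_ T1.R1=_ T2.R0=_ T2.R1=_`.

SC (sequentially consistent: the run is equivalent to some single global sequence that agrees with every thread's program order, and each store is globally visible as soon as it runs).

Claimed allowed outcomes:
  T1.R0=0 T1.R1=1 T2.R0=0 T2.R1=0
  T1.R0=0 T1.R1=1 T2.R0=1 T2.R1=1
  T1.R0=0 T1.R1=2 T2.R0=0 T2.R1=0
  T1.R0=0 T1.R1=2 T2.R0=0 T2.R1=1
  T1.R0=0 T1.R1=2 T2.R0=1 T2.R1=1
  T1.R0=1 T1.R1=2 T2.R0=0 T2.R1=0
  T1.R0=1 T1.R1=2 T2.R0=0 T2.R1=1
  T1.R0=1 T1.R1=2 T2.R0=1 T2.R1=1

missing: T1.R0=0 T1.R1=1 T2.R0=0 T2.R1=1

outcome vector order: (T1.R0,T1.R1,T2.R0,T2.R1)
under SC → 0100 0101 0111 0200 0201 0211 1200 1201 1211
SC∖claimed = {0101}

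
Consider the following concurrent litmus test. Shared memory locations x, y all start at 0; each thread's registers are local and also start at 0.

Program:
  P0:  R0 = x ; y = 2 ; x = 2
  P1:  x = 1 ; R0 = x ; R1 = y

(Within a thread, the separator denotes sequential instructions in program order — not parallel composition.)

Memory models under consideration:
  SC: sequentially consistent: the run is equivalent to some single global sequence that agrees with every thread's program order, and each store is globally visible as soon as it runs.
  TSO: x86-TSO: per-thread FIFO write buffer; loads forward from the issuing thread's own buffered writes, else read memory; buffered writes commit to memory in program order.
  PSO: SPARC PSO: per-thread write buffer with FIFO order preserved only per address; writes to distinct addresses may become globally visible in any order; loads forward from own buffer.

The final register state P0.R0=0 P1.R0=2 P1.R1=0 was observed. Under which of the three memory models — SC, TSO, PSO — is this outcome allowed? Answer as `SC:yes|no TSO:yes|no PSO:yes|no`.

outcome vector order: (P0.R0,P1.R0,P1.R1)
[SC] allowed = {(0,1,0); (0,1,2); (0,2,2); (1,1,0); (1,1,2); (1,2,2)}
[TSO] allowed = {(0,1,0); (0,1,2); (0,2,2); (1,1,0); (1,1,2); (1,2,2)}
[PSO] allowed = {(0,1,0); (0,1,2); (0,2,0); (0,2,2); (1,1,0); (1,1,2); (1,2,0); (1,2,2)}
target (0,2,0) ∈ {PSO}

SC:no TSO:no PSO:yes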